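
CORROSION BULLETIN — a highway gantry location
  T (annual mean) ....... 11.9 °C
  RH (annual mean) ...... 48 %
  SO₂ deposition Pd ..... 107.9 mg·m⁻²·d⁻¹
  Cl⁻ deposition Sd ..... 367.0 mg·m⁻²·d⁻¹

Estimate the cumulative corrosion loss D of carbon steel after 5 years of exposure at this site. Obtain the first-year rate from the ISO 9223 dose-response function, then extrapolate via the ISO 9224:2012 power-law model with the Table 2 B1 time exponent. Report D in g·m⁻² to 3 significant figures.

carbon steel: T>10 °C ⇒ hinge -0.054·(11.9−10) = -0.1026
  Pd branch = 1.77·Pd^0.52·e^(0.02·RH+f) = 47.59 μm/a
  Sd branch = 0.102·Sd^0.62·e^(0.033·RH+0.04·T) = 31.14 μm/a
  r_corr = 47.59 + 31.14 = 78.73 μm/a
Long-term exponent b (ISO 9224 Table 2, B1) = 0.523
  D(5) = 78.73 × 5^0.523 = 78.73 × 2.32 = 182.7 μm
  Mass loss = 182.7 μm × 7.85 g/cm³ = 1434 g·m⁻²

D(5) = 1.43e+03 g·m⁻²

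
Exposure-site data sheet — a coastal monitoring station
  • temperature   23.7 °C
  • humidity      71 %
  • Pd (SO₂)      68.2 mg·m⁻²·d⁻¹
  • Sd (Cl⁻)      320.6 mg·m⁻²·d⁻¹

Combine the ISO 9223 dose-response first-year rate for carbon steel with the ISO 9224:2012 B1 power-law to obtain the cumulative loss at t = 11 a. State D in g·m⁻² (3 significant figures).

D(11) = 3.56e+03 g·m⁻²

carbon steel: T>10 °C ⇒ hinge -0.054·(23.7−10) = -0.7398
  sulphur-dioxide contribution → 31.4 μm/a
  chloride contribution → 98.08 μm/a
  ⇒ r_corr(carbon steel) = 129.5 μm/a
Power-law: D(11) = r_corr · 11^0.523
  D(11) = 129.5 × 11^0.523 = 129.5 × 3.505 = 453.8 μm
  Mass loss = 453.8 μm × 7.85 g/cm³ = 3562 g·m⁻²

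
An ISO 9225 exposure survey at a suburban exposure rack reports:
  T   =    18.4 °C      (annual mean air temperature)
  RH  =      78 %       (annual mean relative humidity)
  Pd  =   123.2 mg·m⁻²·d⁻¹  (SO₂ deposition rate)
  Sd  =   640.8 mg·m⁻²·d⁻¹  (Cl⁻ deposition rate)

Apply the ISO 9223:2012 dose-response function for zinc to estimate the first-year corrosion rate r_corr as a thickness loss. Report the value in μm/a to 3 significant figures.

r_corr = 8.35 μm/a

zinc: f(T) = -0.071·(T−10) [T>10 °C] = -0.5964
  SO₂ term: 0.0129·123.2^0.44·exp(0.046·78-0.5964) = 2.136
  Cl⁻ term: 0.0175·640.8^0.57·exp(0.008·78+0.085·18.4) = 6.21
  r_corr = 2.136 + 6.21 = 8.347 μm/a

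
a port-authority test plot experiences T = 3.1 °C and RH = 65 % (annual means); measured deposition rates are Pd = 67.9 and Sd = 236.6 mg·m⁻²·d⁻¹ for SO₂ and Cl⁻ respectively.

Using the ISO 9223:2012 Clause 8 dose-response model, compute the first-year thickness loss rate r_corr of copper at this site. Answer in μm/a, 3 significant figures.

copper: f(T) = +0.126·(T−10) [T≤10 °C] = -0.8694
  sulphur-dioxide contribution → 0.308 μm/a
  chloride contribution → 0.5419 μm/a
  ⇒ r_corr(copper) = 0.8499 μm/a

r_corr = 0.850 μm/a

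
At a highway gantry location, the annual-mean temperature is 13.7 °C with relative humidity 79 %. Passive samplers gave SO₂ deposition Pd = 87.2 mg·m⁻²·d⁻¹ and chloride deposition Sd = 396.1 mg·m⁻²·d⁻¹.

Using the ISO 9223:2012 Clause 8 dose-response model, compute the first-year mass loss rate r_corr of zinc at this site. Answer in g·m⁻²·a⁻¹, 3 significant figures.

zinc: temperature factor f = -0.071·(3.7) = -0.2627
  Pd branch = 0.0129·Pd^0.44·e^(0.046·RH+f) = 2.683 μm/a
  Cl⁻ term: 0.0175·396.1^0.57·exp(0.008·79+0.085·13.7) = 3.192
  r_corr = 2.683 + 3.192 = 5.874 μm/a
Convert to mass loss: 5.874 μm/a × 7.14 g/cm³ = 41.94 g·m⁻²·a⁻¹

r_corr = 41.9 g·m⁻²·a⁻¹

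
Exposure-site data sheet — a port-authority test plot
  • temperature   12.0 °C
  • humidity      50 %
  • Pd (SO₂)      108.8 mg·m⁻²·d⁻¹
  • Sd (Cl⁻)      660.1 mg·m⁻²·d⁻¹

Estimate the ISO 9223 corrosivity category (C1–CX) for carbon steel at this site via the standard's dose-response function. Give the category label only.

C5

carbon steel: f(T) = -0.054·(T−10) [T>10 °C] = -0.1080
  sulphur-dioxide contribution → 49.48 μm/a
  chloride contribution → 48.06 μm/a
  ⇒ r_corr(carbon steel) = 97.54 μm/a
97.5 μm/a falls in (80, 200] for carbon steel → category C5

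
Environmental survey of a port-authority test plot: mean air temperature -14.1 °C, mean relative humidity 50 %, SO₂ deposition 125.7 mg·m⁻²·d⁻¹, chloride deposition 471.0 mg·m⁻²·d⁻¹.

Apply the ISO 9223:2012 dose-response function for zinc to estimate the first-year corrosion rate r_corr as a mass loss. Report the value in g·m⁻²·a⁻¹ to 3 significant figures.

r_corr = 4.96 g·m⁻²·a⁻¹

zinc: f(T) = +0.038·(T−10) [T≤10 °C] = -0.9158
  Pd branch = 0.0129·Pd^0.44·e^(0.046·RH+f) = 0.432 μm/a
  Cl⁻ term: 0.0175·471.0^0.57·exp(0.008·50+0.085·-14.1) = 0.263
  r_corr = 0.432 + 0.263 = 0.6949 μm/a
Convert to mass loss: 0.6949 μm/a × 7.14 g/cm³ = 4.962 g·m⁻²·a⁻¹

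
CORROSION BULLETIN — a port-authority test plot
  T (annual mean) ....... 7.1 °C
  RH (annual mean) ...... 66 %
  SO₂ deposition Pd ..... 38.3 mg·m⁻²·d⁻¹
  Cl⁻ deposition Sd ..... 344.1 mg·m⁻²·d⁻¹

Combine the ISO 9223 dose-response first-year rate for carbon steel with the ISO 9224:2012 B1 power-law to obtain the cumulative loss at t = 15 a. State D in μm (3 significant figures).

carbon steel: T≤10 °C ⇒ hinge +0.150·(7.1−10) = -0.4350
  Pd branch = 1.77·Pd^0.52·e^(0.02·RH+f) = 28.55 μm/a
  Sd branch = 0.102·Sd^0.62·e^(0.033·RH+0.04·T) = 44.73 μm/a
  r_corr = 28.55 + 44.73 = 73.28 μm/a
Long-term exponent b (ISO 9224 Table 2, B1) = 0.523
  D(15) = 73.28 × 15^0.523 = 73.28 × 4.122 = 302 μm

D(15) = 302 μm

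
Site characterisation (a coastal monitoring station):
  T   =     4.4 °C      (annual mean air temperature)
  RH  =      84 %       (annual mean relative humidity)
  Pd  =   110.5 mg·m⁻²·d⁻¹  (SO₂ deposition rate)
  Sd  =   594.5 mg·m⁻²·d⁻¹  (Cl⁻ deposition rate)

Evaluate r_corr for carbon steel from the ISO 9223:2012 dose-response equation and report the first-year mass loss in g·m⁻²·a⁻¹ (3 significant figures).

r_corr = 1.17e+03 g·m⁻²·a⁻¹

carbon steel: T≤10 °C ⇒ hinge +0.150·(4.4−10) = -0.8400
  sulphur-dioxide contribution → 47.35 μm/a
  chloride contribution → 102.1 μm/a
  total first-year rate 149.4 μm/a
Convert to mass loss: 149.4 μm/a × 7.85 g/cm³ = 1173 g·m⁻²·a⁻¹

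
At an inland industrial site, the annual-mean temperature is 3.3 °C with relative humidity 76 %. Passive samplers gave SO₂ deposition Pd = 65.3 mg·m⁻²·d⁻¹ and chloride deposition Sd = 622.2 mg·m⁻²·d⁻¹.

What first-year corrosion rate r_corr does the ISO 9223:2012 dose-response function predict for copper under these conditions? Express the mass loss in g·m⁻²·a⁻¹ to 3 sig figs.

r_corr = 14.8 g·m⁻²·a⁻¹

copper: temperature factor f = +0.126·(-6.7) = -0.8442
  sulphur-dioxide contribution → 0.5983 μm/a
  chloride contribution → 1.056 μm/a
  ⇒ r_corr(copper) = 1.654 μm/a
Convert to mass loss: 1.654 μm/a × 8.96 g/cm³ = 14.82 g·m⁻²·a⁻¹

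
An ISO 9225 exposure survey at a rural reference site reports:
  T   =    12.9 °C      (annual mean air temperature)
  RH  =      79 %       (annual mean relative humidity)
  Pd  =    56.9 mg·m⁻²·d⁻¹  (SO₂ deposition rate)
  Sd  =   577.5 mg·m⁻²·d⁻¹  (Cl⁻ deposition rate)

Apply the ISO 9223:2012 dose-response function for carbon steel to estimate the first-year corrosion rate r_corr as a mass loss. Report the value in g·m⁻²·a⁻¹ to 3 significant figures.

r_corr = 1.41e+03 g·m⁻²·a⁻¹

carbon steel: f(T) = -0.054·(T−10) [T>10 °C] = -0.1566
  sulphur-dioxide contribution → 60.09 μm/a
  chloride contribution → 119.4 μm/a
  ⇒ r_corr(carbon steel) = 179.5 μm/a
Convert to mass loss: 179.5 μm/a × 7.85 g/cm³ = 1409 g·m⁻²·a⁻¹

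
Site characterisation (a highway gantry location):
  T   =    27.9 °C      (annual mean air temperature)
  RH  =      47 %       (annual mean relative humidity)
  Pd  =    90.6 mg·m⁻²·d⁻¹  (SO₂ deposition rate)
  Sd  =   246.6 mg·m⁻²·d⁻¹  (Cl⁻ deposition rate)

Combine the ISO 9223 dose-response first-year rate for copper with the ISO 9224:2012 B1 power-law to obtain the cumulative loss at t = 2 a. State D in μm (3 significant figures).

D(2) = 1.64 μm

copper: temperature factor f = -0.080·(17.9) = -1.4320
  sulphur-dioxide contribution → 0.06539 μm/a
  chloride contribution → 0.9663 μm/a
  ⇒ r_corr(copper) = 1.032 μm/a
Long-term exponent b (ISO 9224 Table 2, B1) = 0.667
  D(2) = 1.032 × 2^0.667 = 1.032 × 1.588 = 1.638 μm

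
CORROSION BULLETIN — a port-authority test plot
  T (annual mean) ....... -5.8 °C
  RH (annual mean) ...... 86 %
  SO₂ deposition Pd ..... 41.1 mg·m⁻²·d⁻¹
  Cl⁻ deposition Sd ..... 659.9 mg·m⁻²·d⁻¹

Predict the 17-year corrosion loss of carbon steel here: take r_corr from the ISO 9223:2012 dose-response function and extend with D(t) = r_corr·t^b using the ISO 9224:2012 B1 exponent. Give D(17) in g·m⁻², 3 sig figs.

carbon steel: f(T) = +0.150·(T−10) [T≤10 °C] = -2.3700
  sulphur-dioxide contribution → 6.381 μm/a
  chloride contribution → 77.35 μm/a
  ⇒ r_corr(carbon steel) = 83.73 μm/a
Power-law: D(17) = r_corr · 17^0.523
  D(17) = 83.73 × 17^0.523 = 83.73 × 4.401 = 368.5 μm
  Mass loss = 368.5 μm × 7.85 g/cm³ = 2892 g·m⁻²

D(17) = 2.89e+03 g·m⁻²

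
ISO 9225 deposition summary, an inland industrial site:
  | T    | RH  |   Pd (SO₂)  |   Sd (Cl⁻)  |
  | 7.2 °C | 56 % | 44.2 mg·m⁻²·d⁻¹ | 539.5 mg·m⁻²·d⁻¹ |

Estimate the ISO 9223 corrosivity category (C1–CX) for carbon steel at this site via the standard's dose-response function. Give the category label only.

carbon steel: temperature factor f = +0.150·(-2.8) = -0.4200
  sulphur-dioxide contribution → 25.56 μm/a
  chloride contribution → 42.67 μm/a
  total first-year rate 68.23 μm/a
ISO 9223 Table 2 (carbon steel): 50 < 68.2 ≤ 80 μm/a ⇒ C4

C4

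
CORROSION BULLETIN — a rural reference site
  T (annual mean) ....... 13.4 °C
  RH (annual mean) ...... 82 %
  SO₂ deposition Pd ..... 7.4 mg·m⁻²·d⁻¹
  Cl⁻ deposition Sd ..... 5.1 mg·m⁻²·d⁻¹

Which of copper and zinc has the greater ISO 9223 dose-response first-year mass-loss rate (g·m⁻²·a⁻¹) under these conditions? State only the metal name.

copper: T>10 °C ⇒ hinge -0.080·(13.4−10) = -0.2720
  Pd branch = 0.0053·Pd^0.26·e^(0.059·RH+f) = 0.8576 μm/a
  Sd branch = 0.01025·Sd^0.27·e^(0.036·RH+0.049·T) = 0.5874 μm/a
  sum: 0.8576 + 0.5874 → r_corr = 1.445 μm/a
  mass loss = 1.445 μm/a × 8.96 g/cm³ = 12.95 g·m⁻²·a⁻¹
zinc: temperature factor f = -0.071·(3.4) = -0.2414
  SO₂ term: 0.0129·7.4^0.44·exp(0.046·82-0.2414) = 1.063
  Cl⁻ term: 0.0175·5.1^0.57·exp(0.008·82+0.085·13.4) = 0.2666
  sum: 1.063 + 0.2666 → r_corr = 1.329 μm/a
  mass loss = 1.329 μm/a × 7.14 g/cm³ = 9.491 g·m⁻²·a⁻¹
Ordering by g·m⁻²·a⁻¹: copper (12.9) > zinc (9.49)

copper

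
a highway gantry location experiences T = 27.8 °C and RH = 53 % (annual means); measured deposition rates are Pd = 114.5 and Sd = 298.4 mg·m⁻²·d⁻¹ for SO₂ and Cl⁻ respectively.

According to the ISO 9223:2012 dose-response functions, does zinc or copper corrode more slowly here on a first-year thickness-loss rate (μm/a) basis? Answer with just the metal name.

zinc: T>10 °C ⇒ hinge -0.071·(27.8−10) = -1.2638
  Pd branch = 0.0129·Pd^0.44·e^(0.046·RH+f) = 0.3361 μm/a
  Cl⁻ term: 0.0175·298.4^0.57·exp(0.008·53+0.085·27.8) = 7.312
  sum: 0.3361 + 7.312 → r_corr = 7.648 μm/a
copper: f(T) = -0.080·(T−10) [T>10 °C] = -1.4240
  Pd branch = 0.0053·Pd^0.26·e^(0.059·RH+f) = 0.09981 μm/a
  Cl⁻ term: 0.01025·298.4^0.27·exp(0.036·53+0.049·27.8) = 1.256
  sum: 0.09981 + 1.256 → r_corr = 1.356 μm/a
Ordering by μm/a: zinc (7.65) > copper (1.36)

copper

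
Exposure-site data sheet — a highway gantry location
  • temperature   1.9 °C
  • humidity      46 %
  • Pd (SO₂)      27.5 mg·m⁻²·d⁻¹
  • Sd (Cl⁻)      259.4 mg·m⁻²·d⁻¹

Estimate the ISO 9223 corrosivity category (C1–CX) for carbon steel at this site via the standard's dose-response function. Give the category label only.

carbon steel: temperature factor f = +0.150·(-8.1) = -1.2150
  sulphur-dioxide contribution → 7.384 μm/a
  chloride contribution → 15.76 μm/a
  total first-year rate 23.14 μm/a
23.1 μm/a falls in (1.3, 25] for carbon steel → category C2

C2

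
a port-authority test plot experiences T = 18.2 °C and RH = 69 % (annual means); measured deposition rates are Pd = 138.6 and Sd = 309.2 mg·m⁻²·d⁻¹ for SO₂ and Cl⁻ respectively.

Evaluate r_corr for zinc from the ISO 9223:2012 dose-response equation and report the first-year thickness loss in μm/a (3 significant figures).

zinc: T>10 °C ⇒ hinge -0.071·(18.2−10) = -0.5822
  Pd branch = 0.0129·Pd^0.44·e^(0.046·RH+f) = 1.509 μm/a
  Cl⁻ term: 0.0175·309.2^0.57·exp(0.008·69+0.085·18.2) = 3.75
  sum: 1.509 + 3.75 → r_corr = 5.259 μm/a

r_corr = 5.26 μm/a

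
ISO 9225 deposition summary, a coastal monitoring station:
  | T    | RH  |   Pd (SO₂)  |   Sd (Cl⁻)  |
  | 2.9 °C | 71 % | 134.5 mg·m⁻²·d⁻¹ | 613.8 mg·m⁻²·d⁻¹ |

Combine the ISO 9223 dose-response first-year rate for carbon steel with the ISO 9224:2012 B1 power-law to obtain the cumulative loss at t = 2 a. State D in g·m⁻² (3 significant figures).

D(2) = 1.08e+03 g·m⁻²

carbon steel: T≤10 °C ⇒ hinge +0.150·(2.9−10) = -1.0650
  Pd branch = 1.77·Pd^0.52·e^(0.02·RH+f) = 32.29 μm/a
  Cl⁻ term: 0.102·613.8^0.62·exp(0.033·71+0.04·2.9) = 63.84
  sum: 32.29 + 63.84 → r_corr = 96.13 μm/a
Long-term exponent b (ISO 9224 Table 2, B1) = 0.523
  D(2) = 96.13 × 2^0.523 = 96.13 × 1.437 = 138.1 μm
  Mass loss = 138.1 μm × 7.85 g/cm³ = 1084 g·m⁻²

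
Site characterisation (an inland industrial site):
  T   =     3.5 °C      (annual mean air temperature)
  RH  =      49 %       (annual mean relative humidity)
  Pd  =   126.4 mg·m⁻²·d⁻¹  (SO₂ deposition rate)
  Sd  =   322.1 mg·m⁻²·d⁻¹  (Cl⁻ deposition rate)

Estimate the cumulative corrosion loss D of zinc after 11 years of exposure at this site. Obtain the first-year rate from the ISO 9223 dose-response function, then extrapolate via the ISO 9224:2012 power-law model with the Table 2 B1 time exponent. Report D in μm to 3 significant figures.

zinc: f(T) = +0.038·(T−10) [T≤10 °C] = -0.2470
  SO₂ term: 0.0129·126.4^0.44·exp(0.046·49-0.2470) = 0.8072
  Sd branch = 0.0175·Sd^0.57·e^(0.008·RH+0.085·T) = 0.9376 μm/a
  sum: 0.8072 + 0.9376 → r_corr = 1.745 μm/a
Power-law: D(11) = r_corr · 11^0.813
  D(11) = 1.745 × 11^0.813 = 1.745 × 7.025 = 12.26 μm

D(11) = 12.3 μm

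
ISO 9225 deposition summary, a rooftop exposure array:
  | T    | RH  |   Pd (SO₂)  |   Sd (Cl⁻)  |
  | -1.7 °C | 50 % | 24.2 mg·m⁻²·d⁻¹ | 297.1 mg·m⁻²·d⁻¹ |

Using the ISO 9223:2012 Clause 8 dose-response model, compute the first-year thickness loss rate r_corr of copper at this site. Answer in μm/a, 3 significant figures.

copper: temperature factor f = +0.126·(-11.7) = -1.4742
  SO₂ term: 0.0053·24.2^0.26·exp(0.059·50-1.4742) = 0.05309
  Cl⁻ term: 0.01025·297.1^0.27·exp(0.036·50+0.049·-1.7) = 0.2654
  sum: 0.05309 + 0.2654 → r_corr = 0.3185 μm/a

r_corr = 0.319 μm/a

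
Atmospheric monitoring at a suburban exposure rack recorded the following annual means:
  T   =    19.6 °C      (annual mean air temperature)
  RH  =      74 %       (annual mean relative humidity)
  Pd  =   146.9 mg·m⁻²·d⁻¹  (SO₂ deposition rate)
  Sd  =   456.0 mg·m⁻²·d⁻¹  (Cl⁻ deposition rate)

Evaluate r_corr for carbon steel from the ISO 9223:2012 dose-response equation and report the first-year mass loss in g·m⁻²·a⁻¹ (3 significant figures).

r_corr = 1.38e+03 g·m⁻²·a⁻¹

carbon steel: temperature factor f = -0.054·(9.6) = -0.5184
  Pd branch = 1.77·Pd^0.52·e^(0.02·RH+f) = 62.01 μm/a
  Cl⁻ term: 0.102·456.0^0.62·exp(0.033·74+0.04·19.6) = 114.3
  sum: 62.01 + 114.3 → r_corr = 176.3 μm/a
Convert to mass loss: 176.3 μm/a × 7.85 g/cm³ = 1384 g·m⁻²·a⁻¹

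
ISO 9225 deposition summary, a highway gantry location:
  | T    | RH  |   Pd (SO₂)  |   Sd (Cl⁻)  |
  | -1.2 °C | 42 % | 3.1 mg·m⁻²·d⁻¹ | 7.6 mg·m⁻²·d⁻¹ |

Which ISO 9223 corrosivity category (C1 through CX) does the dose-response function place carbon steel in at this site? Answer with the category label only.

carbon steel: temperature factor f = +0.150·(-11.2) = -1.6800
  SO₂ term: 1.77·3.1^0.52·exp(0.02·42-1.6800) = 1.376
  Cl⁻ term: 0.102·7.6^0.62·exp(0.033·42+0.04·-1.2) = 1.367
  r_corr = 1.376 + 1.367 = 2.743 μm/a
2.74 μm/a falls in (1.3, 25] for carbon steel → category C2

C2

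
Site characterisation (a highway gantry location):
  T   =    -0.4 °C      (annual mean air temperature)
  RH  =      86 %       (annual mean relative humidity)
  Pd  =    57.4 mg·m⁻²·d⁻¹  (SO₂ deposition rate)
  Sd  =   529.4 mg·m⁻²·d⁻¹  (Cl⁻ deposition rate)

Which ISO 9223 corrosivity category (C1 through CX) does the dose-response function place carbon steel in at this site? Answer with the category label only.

C5

carbon steel: temperature factor f = +0.150·(-10.4) = -1.5600
  sulphur-dioxide contribution → 17.06 μm/a
  chloride contribution → 83.74 μm/a
  ⇒ r_corr(carbon steel) = 100.8 μm/a
ISO 9223 Table 2 (carbon steel): 80 < 101 ≤ 200 μm/a ⇒ C5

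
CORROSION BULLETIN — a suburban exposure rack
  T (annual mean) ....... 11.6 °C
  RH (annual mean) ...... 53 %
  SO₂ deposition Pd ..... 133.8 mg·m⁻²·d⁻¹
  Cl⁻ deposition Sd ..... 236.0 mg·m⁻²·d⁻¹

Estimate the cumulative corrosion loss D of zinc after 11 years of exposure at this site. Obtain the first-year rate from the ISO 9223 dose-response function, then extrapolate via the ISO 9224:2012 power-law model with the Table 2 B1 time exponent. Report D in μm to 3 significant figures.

zinc: f(T) = -0.071·(T−10) [T>10 °C] = -0.1136
  SO₂ term: 0.0129·133.8^0.44·exp(0.046·53-0.1136) = 1.137
  Sd branch = 0.0175·Sd^0.57·e^(0.008·RH+0.085·T) = 1.614 μm/a
  sum: 1.137 + 1.614 → r_corr = 2.751 μm/a
Power-law: D(11) = r_corr · 11^0.813
  D(11) = 2.751 × 11^0.813 = 2.751 × 7.025 = 19.33 μm

D(11) = 19.3 μm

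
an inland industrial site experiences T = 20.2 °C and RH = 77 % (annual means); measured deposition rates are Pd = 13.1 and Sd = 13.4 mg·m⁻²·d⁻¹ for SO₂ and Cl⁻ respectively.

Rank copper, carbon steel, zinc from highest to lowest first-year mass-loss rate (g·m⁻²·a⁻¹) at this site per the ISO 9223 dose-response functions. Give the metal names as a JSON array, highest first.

copper: temperature factor f = -0.080·(10.2) = -0.8160
  SO₂ term: 0.0053·13.1^0.26·exp(0.059·77-0.8160) = 0.4299
  Cl⁻ term: 0.01025·13.4^0.27·exp(0.036·77+0.049·20.2) = 0.8887
  r_corr = 0.4299 + 0.8887 = 1.319 μm/a
  mass loss = 1.319 μm/a × 8.96 g/cm³ = 11.82 g·m⁻²·a⁻¹
carbon steel: T>10 °C ⇒ hinge -0.054·(20.2−10) = -0.5508
  SO₂ term: 1.77·13.1^0.52·exp(0.02·77-0.5508) = 18.14
  Cl⁻ term: 0.102·13.4^0.62·exp(0.033·77+0.04·20.2) = 14.52
  sum: 18.14 + 14.52 → r_corr = 32.65 μm/a
  mass loss = 32.65 μm/a × 7.85 g/cm³ = 256.3 g·m⁻²·a⁻¹
zinc: T>10 °C ⇒ hinge -0.071·(20.2−10) = -0.7242
  SO₂ term: 0.0129·13.1^0.44·exp(0.046·77-0.7242) = 0.6698
  Sd branch = 0.0175·Sd^0.57·e^(0.008·RH+0.085·T) = 0.7919 μm/a
  sum: 0.6698 + 0.7919 → r_corr = 1.462 μm/a
  mass loss = 1.462 μm/a × 7.14 g/cm³ = 10.44 g·m⁻²·a⁻¹
Ordering by g·m⁻²·a⁻¹: carbon steel (256) > copper (11.8) > zinc (10.4)

["carbon steel", "copper", "zinc"]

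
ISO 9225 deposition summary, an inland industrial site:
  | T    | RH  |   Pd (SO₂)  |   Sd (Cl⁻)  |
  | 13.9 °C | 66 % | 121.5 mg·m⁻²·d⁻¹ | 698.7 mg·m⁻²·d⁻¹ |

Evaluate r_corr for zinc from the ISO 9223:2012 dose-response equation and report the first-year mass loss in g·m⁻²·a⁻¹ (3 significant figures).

r_corr = 40.9 g·m⁻²·a⁻¹

zinc: T>10 °C ⇒ hinge -0.071·(13.9−10) = -0.2769
  Pd branch = 0.0129·Pd^0.44·e^(0.046·RH+f) = 1.683 μm/a
  Sd branch = 0.0175·Sd^0.57·e^(0.008·RH+0.085·T) = 4.043 μm/a
  sum: 1.683 + 4.043 → r_corr = 5.726 μm/a
Convert to mass loss: 5.726 μm/a × 7.14 g/cm³ = 40.88 g·m⁻²·a⁻¹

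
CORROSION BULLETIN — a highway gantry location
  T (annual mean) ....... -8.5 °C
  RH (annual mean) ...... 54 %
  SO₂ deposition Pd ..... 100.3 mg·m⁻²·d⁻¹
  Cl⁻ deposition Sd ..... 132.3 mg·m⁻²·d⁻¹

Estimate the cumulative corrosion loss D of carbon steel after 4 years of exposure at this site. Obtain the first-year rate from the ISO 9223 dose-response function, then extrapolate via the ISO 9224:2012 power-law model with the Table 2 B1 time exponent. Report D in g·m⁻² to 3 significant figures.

D(4) = 202 g·m⁻²

carbon steel: f(T) = +0.150·(T−10) [T≤10 °C] = -2.7750
  SO₂ term: 1.77·100.3^0.52·exp(0.02·54-2.7750) = 3.569
  Sd branch = 0.102·Sd^0.62·e^(0.033·RH+0.04·T) = 8.917 μm/a
  r_corr = 3.569 + 8.917 = 12.49 μm/a
Power-law: D(4) = r_corr · 4^0.523
  D(4) = 12.49 × 4^0.523 = 12.49 × 2.065 = 25.78 μm
  Mass loss = 25.78 μm × 7.85 g/cm³ = 202.4 g·m⁻²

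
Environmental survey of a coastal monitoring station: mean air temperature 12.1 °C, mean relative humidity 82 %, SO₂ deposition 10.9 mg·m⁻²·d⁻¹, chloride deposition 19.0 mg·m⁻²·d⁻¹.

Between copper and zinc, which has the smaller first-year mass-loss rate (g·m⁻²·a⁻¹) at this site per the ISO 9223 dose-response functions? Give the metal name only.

zinc

copper: T>10 °C ⇒ hinge -0.080·(12.1−10) = -0.1680
  Pd branch = 0.0053·Pd^0.26·e^(0.059·RH+f) = 1.052 μm/a
  Sd branch = 0.01025·Sd^0.27·e^(0.036·RH+0.049·T) = 0.7862 μm/a
  r_corr = 1.052 + 0.7862 = 1.839 μm/a
  mass loss = 1.839 μm/a × 8.96 g/cm³ = 16.47 g·m⁻²·a⁻¹
zinc: temperature factor f = -0.071·(2.1) = -0.1491
  Pd branch = 0.0129·Pd^0.44·e^(0.046·RH+f) = 1.382 μm/a
  Cl⁻ term: 0.0175·19.0^0.57·exp(0.008·82+0.085·12.1) = 0.5052
  sum: 1.382 + 0.5052 → r_corr = 1.887 μm/a
  mass loss = 1.887 μm/a × 7.14 g/cm³ = 13.47 g·m⁻²·a⁻¹
Ordering by g·m⁻²·a⁻¹: copper (16.5) > zinc (13.5)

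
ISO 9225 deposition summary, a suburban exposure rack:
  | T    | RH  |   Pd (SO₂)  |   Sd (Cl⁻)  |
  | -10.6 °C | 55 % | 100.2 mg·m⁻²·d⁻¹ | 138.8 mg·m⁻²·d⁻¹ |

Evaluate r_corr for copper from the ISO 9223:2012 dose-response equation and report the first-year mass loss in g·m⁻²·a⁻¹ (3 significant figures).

r_corr = 1.80 g·m⁻²·a⁻¹

copper: f(T) = +0.126·(T−10) [T≤10 °C] = -2.5956
  SO₂ term: 0.0053·100.2^0.26·exp(0.059·55-2.5956) = 0.03361
  Sd branch = 0.01025·Sd^0.27·e^(0.036·RH+0.049·T) = 0.1673 μm/a
  sum: 0.03361 + 0.1673 → r_corr = 0.2009 μm/a
Convert to mass loss: 0.2009 μm/a × 8.96 g/cm³ = 1.8 g·m⁻²·a⁻¹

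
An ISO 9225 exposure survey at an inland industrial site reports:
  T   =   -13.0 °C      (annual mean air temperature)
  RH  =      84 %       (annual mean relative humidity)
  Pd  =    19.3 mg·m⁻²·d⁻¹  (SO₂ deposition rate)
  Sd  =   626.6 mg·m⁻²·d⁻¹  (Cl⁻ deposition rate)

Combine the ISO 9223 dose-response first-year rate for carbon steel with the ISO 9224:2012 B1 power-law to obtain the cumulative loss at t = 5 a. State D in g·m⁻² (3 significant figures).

carbon steel: f(T) = +0.150·(T−10) [T≤10 °C] = -3.4500
  Pd branch = 1.77·Pd^0.52·e^(0.02·RH+f) = 1.405 μm/a
  Sd branch = 0.102·Sd^0.62·e^(0.033·RH+0.04·T) = 52.57 μm/a
  r_corr = 1.405 + 52.57 = 53.98 μm/a
Power-law: D(5) = r_corr · 5^0.523
  D(5) = 53.98 × 5^0.523 = 53.98 × 2.32 = 125.3 μm
  Mass loss = 125.3 μm × 7.85 g/cm³ = 983.2 g·m⁻²

D(5) = 983 g·m⁻²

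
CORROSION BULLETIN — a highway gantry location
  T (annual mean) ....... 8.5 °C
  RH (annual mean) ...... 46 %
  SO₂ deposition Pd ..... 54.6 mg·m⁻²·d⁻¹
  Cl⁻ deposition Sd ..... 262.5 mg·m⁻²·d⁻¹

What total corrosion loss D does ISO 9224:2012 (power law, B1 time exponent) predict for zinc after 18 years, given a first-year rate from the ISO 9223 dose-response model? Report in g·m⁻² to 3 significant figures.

zinc: T≤10 °C ⇒ hinge +0.038·(8.5−10) = -0.0570
  sulphur-dioxide contribution → 0.5877 μm/a
  chloride contribution → 1.246 μm/a
  total first-year rate 1.834 μm/a
Long-term exponent b (ISO 9224 Table 2, B1) = 0.813
  D(18) = 1.834 × 18^0.813 = 1.834 × 10.48 = 19.23 μm
  Mass loss = 19.23 μm × 7.14 g/cm³ = 137.3 g·m⁻²

D(18) = 137 g·m⁻²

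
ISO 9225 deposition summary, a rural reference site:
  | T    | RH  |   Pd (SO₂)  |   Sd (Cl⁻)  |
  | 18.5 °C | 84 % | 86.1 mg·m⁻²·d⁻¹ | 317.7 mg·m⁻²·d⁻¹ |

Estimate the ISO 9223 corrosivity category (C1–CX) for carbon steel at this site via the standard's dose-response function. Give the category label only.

carbon steel: f(T) = -0.054·(T−10) [T>10 °C] = -0.4590
  SO₂ term: 1.77·86.1^0.52·exp(0.02·84-0.4590) = 60.88
  Sd branch = 0.102·Sd^0.62·e^(0.033·RH+0.04·T) = 121.6 μm/a
  sum: 60.88 + 121.6 → r_corr = 182.5 μm/a
Category bounds: 80…200 μm/a bracket r_corr ⇒ C5

C5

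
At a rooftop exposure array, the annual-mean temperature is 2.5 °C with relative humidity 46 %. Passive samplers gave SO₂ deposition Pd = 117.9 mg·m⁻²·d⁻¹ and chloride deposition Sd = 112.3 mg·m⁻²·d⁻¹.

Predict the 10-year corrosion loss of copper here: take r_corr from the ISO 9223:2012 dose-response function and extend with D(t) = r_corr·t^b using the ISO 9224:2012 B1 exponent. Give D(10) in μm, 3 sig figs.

copper: T≤10 °C ⇒ hinge +0.126·(2.5−10) = -0.9450
  sulphur-dioxide contribution → 0.1074 μm/a
  chloride contribution → 0.2171 μm/a
  ⇒ r_corr(copper) = 0.3246 μm/a
ISO 9224: D(t) = r_corr · t^b with b = 0.667 (copper, B1)
  D(10) = 0.3246 × 10^0.667 = 0.3246 × 4.645 = 1.508 μm

D(10) = 1.51 μm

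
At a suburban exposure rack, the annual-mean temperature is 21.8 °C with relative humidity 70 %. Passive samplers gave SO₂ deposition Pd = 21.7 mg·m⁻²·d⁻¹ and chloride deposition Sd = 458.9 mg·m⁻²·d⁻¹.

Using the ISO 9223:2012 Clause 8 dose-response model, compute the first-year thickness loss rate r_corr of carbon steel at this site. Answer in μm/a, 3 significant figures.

carbon steel: T>10 °C ⇒ hinge -0.054·(21.8−10) = -0.6372
  SO₂ term: 1.77·21.7^0.52·exp(0.02·70-0.6372) = 18.8
  Sd branch = 0.102·Sd^0.62·e^(0.033·RH+0.04·T) = 109.8 μm/a
  r_corr = 18.8 + 109.8 = 128.6 μm/a

r_corr = 129 μm/a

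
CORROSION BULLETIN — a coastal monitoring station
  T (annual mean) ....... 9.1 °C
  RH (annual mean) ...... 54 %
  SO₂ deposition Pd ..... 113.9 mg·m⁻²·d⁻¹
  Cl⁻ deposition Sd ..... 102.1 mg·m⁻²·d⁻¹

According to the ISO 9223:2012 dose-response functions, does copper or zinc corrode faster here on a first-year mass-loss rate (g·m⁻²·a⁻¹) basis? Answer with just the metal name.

copper: f(T) = +0.126·(T−10) [T≤10 °C] = -0.1134
  Pd branch = 0.0053·Pd^0.26·e^(0.059·RH+f) = 0.3921 μm/a
  Sd branch = 0.01025·Sd^0.27·e^(0.036·RH+0.049·T) = 0.39 μm/a
  r_corr = 0.3921 + 0.39 = 0.7821 μm/a
  mass loss = 0.7821 μm/a × 8.96 g/cm³ = 7.008 g·m⁻²·a⁻¹
zinc: temperature factor f = +0.038·(-0.9) = -0.0342
  Pd branch = 0.0129·Pd^0.44·e^(0.046·RH+f) = 1.201 μm/a
  Sd branch = 0.0175·Sd^0.57·e^(0.008·RH+0.085·T) = 0.8161 μm/a
  r_corr = 1.201 + 0.8161 = 2.017 μm/a
  mass loss = 2.017 μm/a × 7.14 g/cm³ = 14.4 g·m⁻²·a⁻¹
Ordering by g·m⁻²·a⁻¹: zinc (14.4) > copper (7.01)

zinc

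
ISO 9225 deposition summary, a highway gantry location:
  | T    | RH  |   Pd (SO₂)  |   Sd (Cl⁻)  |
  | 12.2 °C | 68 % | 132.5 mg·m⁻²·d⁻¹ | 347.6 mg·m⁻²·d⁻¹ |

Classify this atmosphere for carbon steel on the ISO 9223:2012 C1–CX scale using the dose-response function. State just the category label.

carbon steel: T>10 °C ⇒ hinge -0.054·(12.2−10) = -0.1188
  SO₂ term: 1.77·132.5^0.52·exp(0.02·68-0.1188) = 77.73
  Cl⁻ term: 0.102·347.6^0.62·exp(0.033·68+0.04·12.2) = 58.96
  r_corr = 77.73 + 58.96 = 136.7 μm/a
Category bounds: 80…200 μm/a bracket r_corr ⇒ C5

C5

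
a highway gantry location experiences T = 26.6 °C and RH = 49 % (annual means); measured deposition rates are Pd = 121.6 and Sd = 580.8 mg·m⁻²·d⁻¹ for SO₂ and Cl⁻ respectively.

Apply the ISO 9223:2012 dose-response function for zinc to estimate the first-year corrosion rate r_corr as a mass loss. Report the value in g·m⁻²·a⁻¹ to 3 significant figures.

zinc: temperature factor f = -0.071·(16.6) = -1.1786
  Pd branch = 0.0129·Pd^0.44·e^(0.046·RH+f) = 0.3126 μm/a
  Sd branch = 0.0175·Sd^0.57·e^(0.008·RH+0.085·T) = 9.348 μm/a
  sum: 0.3126 + 9.348 → r_corr = 9.661 μm/a
Convert to mass loss: 9.661 μm/a × 7.14 g/cm³ = 68.98 g·m⁻²·a⁻¹

r_corr = 69.0 g·m⁻²·a⁻¹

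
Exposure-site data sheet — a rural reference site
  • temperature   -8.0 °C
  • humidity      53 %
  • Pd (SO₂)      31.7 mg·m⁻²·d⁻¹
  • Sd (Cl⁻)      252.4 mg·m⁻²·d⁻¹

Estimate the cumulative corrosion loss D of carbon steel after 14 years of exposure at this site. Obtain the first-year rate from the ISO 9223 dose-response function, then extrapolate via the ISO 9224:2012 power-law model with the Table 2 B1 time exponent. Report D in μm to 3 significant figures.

D(14) = 60.5 μm

carbon steel: f(T) = +0.150·(T−10) [T≤10 °C] = -2.7000
  sulphur-dioxide contribution → 2.071 μm/a
  chloride contribution → 13.14 μm/a
  total first-year rate 15.21 μm/a
Long-term exponent b (ISO 9224 Table 2, B1) = 0.523
  D(14) = 15.21 × 14^0.523 = 15.21 × 3.976 = 60.47 μm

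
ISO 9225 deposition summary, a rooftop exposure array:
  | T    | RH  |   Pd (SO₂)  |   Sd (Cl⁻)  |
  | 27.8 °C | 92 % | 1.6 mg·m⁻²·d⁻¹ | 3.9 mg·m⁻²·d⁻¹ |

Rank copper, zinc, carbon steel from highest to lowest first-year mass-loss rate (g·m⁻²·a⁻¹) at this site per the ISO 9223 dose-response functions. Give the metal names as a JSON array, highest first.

copper: T>10 °C ⇒ hinge -0.080·(27.8−10) = -1.4240
  Pd branch = 0.0053·Pd^0.26·e^(0.059·RH+f) = 0.3283 μm/a
  Sd branch = 0.01025·Sd^0.27·e^(0.036·RH+0.049·T) = 1.586 μm/a
  r_corr = 0.3283 + 1.586 = 1.914 μm/a
  mass loss = 1.914 μm/a × 8.96 g/cm³ = 17.15 g·m⁻²·a⁻¹
zinc: T>10 °C ⇒ hinge -0.071·(27.8−10) = -1.2638
  Pd branch = 0.0129·Pd^0.44·e^(0.046·RH+f) = 0.3087 μm/a
  Cl⁻ term: 0.0175·3.9^0.57·exp(0.008·92+0.085·27.8) = 0.843
  r_corr = 0.3087 + 0.843 = 1.152 μm/a
  mass loss = 1.152 μm/a × 7.14 g/cm³ = 8.223 g·m⁻²·a⁻¹
carbon steel: temperature factor f = -0.054·(17.8) = -0.9612
  SO₂ term: 1.77·1.6^0.52·exp(0.02·92-0.9612) = 5.442
  Sd branch = 0.102·Sd^0.62·e^(0.033·RH+0.04·T) = 15.01 μm/a
  r_corr = 5.442 + 15.01 = 20.46 μm/a
  mass loss = 20.46 μm/a × 7.85 g/cm³ = 160.6 g·m⁻²·a⁻¹
Ordering by g·m⁻²·a⁻¹: carbon steel (161) > copper (17.2) > zinc (8.22)

["carbon steel", "copper", "zinc"]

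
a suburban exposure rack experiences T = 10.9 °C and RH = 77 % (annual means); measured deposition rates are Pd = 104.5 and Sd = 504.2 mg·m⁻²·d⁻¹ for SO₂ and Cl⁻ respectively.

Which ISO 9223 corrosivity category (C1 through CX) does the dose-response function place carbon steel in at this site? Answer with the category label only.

C5

carbon steel: f(T) = -0.054·(T−10) [T>10 °C] = -0.0486
  sulphur-dioxide contribution → 88.23 μm/a
  chloride contribution → 94.87 μm/a
  ⇒ r_corr(carbon steel) = 183.1 μm/a
Category bounds: 80…200 μm/a bracket r_corr ⇒ C5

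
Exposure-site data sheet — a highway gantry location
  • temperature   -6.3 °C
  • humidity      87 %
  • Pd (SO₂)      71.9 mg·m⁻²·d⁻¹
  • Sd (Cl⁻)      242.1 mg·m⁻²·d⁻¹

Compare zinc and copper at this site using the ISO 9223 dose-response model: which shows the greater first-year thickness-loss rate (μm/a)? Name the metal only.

zinc: T≤10 °C ⇒ hinge +0.038·(-6.3−10) = -0.6194
  Pd branch = 0.0129·Pd^0.44·e^(0.046·RH+f) = 2.492 μm/a
  Cl⁻ term: 0.0175·242.1^0.57·exp(0.008·87+0.085·-6.3) = 0.4695
  r_corr = 2.492 + 0.4695 = 2.962 μm/a
copper: f(T) = +0.126·(T−10) [T≤10 °C] = -2.0538
  Pd branch = 0.0053·Pd^0.26·e^(0.059·RH+f) = 0.3502 μm/a
  Sd branch = 0.01025·Sd^0.27·e^(0.036·RH+0.049·T) = 0.7595 μm/a
  sum: 0.3502 + 0.7595 → r_corr = 1.11 μm/a
Ordering by μm/a: zinc (2.96) > copper (1.11)

zinc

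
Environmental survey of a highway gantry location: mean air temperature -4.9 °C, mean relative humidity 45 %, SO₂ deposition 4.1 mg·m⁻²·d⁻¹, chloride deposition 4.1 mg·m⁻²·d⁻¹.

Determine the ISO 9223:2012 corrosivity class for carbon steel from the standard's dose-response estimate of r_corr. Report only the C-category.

carbon steel: temperature factor f = +0.150·(-14.9) = -2.2350
  SO₂ term: 1.77·4.1^0.52·exp(0.02·45-2.2350) = 0.9701
  Cl⁻ term: 0.102·4.1^0.62·exp(0.033·45+0.04·-4.9) = 0.8878
  r_corr = 0.9701 + 0.8878 = 1.858 μm/a
1.86 μm/a falls in (1.3, 25] for carbon steel → category C2

C2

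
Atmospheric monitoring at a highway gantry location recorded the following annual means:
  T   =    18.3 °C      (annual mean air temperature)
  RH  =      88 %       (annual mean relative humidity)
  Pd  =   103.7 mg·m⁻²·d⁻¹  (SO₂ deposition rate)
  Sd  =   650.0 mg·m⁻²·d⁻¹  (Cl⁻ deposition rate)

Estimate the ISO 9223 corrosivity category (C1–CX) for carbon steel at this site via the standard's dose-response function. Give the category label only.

carbon steel: T>10 °C ⇒ hinge -0.054·(18.3−10) = -0.4482
  SO₂ term: 1.77·103.7^0.52·exp(0.02·88-0.4482) = 73.43
  Sd branch = 0.102·Sd^0.62·e^(0.033·RH+0.04·T) = 214.6 μm/a
  r_corr = 73.43 + 214.6 = 288.1 μm/a
288 μm/a falls in (200, 700] for carbon steel → category CX

CX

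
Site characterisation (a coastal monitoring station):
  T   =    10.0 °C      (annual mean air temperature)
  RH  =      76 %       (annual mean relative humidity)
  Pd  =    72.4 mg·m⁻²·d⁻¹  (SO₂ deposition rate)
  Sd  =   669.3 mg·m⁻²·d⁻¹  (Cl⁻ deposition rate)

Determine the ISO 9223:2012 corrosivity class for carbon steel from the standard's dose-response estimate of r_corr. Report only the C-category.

carbon steel: f(T) = +0.150·(T−10) [T≤10 °C] = +0.0000
  Pd branch = 1.77·Pd^0.52·e^(0.02·RH+f) = 75.02 μm/a
  Sd branch = 0.102·Sd^0.62·e^(0.033·RH+0.04·T) = 105.5 μm/a
  sum: 75.02 + 105.5 → r_corr = 180.6 μm/a
ISO 9223 Table 2 (carbon steel): 80 < 181 ≤ 200 μm/a ⇒ C5

C5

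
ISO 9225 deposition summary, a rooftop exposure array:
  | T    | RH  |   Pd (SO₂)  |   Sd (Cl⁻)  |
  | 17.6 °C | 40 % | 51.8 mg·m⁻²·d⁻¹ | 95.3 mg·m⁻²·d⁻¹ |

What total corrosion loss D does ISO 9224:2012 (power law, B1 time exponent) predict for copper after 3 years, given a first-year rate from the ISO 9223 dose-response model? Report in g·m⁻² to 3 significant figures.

copper: temperature factor f = -0.080·(7.6) = -0.6080
  SO₂ term: 0.0053·51.8^0.26·exp(0.059·40-0.6080) = 0.08529
  Cl⁻ term: 0.01025·95.3^0.27·exp(0.036·40+0.049·17.6) = 0.3508
  sum: 0.08529 + 0.3508 → r_corr = 0.436 μm/a
Power-law: D(3) = r_corr · 3^0.667
  D(3) = 0.436 × 3^0.667 = 0.436 × 2.081 = 0.9073 μm
  Mass loss = 0.9073 μm × 8.96 g/cm³ = 8.13 g·m⁻²

D(3) = 8.13 g·m⁻²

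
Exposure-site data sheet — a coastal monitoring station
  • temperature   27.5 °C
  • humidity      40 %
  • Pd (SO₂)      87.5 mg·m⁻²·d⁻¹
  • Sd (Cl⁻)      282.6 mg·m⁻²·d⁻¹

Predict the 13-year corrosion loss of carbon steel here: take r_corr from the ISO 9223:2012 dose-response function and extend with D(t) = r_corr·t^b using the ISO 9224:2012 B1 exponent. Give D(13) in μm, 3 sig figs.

D(13) = 205 μm

carbon steel: T>10 °C ⇒ hinge -0.054·(27.5−10) = -0.9450
  SO₂ term: 1.77·87.5^0.52·exp(0.02·40-0.9450) = 15.66
  Sd branch = 0.102·Sd^0.62·e^(0.033·RH+0.04·T) = 37.96 μm/a
  r_corr = 15.66 + 37.96 = 53.62 μm/a
Power-law: D(13) = r_corr · 13^0.523
  D(13) = 53.62 × 13^0.523 = 53.62 × 3.825 = 205.1 μm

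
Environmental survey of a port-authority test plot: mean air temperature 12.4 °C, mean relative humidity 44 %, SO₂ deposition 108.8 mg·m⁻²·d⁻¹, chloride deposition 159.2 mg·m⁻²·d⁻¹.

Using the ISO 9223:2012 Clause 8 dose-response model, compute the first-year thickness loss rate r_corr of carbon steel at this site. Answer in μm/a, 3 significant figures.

r_corr = 59.5 μm/a

carbon steel: temperature factor f = -0.054·(2.4) = -0.1296
  sulphur-dioxide contribution → 42.95 μm/a
  chloride contribution → 16.59 μm/a
  ⇒ r_corr(carbon steel) = 59.53 μm/a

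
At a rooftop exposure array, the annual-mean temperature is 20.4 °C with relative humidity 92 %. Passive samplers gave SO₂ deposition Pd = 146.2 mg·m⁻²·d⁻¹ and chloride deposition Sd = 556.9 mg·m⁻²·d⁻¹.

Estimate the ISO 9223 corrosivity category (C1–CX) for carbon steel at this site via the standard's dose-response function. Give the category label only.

carbon steel: f(T) = -0.054·(T−10) [T>10 °C] = -0.5616
  Pd branch = 1.77·Pd^0.52·e^(0.02·RH+f) = 84.91 μm/a
  Sd branch = 0.102·Sd^0.62·e^(0.033·RH+0.04·T) = 242 μm/a
  r_corr = 84.91 + 242 = 326.9 μm/a
Category bounds: 200…700 μm/a bracket r_corr ⇒ CX

CX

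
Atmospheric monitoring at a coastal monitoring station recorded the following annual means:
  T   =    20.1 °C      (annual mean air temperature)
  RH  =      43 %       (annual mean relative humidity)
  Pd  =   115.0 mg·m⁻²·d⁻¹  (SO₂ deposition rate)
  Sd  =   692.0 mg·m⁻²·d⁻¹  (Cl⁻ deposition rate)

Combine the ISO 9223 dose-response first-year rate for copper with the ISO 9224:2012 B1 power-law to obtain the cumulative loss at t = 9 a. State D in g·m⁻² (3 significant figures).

D(9) = 33.2 g·m⁻²

copper: temperature factor f = -0.080·(10.1) = -0.8080
  sulphur-dioxide contribution → 0.1026 μm/a
  chloride contribution → 0.7544 μm/a
  total first-year rate 0.8569 μm/a
Power-law: D(9) = r_corr · 9^0.667
  D(9) = 0.8569 × 9^0.667 = 0.8569 × 4.33 = 3.71 μm
  Mass loss = 3.71 μm × 8.96 g/cm³ = 33.24 g·m⁻²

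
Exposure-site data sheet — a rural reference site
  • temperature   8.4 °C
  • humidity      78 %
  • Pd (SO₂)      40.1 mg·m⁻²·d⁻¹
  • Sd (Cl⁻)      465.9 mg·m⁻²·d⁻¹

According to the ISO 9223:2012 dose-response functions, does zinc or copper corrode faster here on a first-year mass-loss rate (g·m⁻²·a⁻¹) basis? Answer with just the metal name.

zinc

zinc: f(T) = +0.038·(T−10) [T≤10 °C] = -0.0608
  sulphur-dioxide contribution → 2.227 μm/a
  chloride contribution → 2.213 μm/a
  ⇒ r_corr(zinc) = 4.441 μm/a
  mass loss = 4.441 μm/a × 7.14 g/cm³ = 31.71 g·m⁻²·a⁻¹
copper: T≤10 °C ⇒ hinge +0.126·(8.4−10) = -0.2016
  sulphur-dioxide contribution → 1.128 μm/a
  chloride contribution → 1.347 μm/a
  ⇒ r_corr(copper) = 2.475 μm/a
  mass loss = 2.475 μm/a × 8.96 g/cm³ = 22.17 g·m⁻²·a⁻¹
Ordering by g·m⁻²·a⁻¹: zinc (31.7) > copper (22.2)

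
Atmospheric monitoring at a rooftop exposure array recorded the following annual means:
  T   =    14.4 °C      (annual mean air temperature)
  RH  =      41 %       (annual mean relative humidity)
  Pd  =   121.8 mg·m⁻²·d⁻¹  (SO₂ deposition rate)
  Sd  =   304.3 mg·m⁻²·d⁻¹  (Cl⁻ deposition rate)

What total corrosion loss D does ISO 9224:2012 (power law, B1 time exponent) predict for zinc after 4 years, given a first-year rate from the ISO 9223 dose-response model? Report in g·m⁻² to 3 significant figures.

zinc: f(T) = -0.071·(T−10) [T>10 °C] = -0.3124
  SO₂ term: 0.0129·121.8^0.44·exp(0.046·41-0.3124) = 0.5148
  Cl⁻ term: 0.0175·304.3^0.57·exp(0.008·41+0.085·14.4) = 2.151
  sum: 0.5148 + 2.151 → r_corr = 2.665 μm/a
ISO 9224: D(t) = r_corr · t^b with b = 0.813 (zinc, B1)
  D(4) = 2.665 × 4^0.813 = 2.665 × 3.087 = 8.227 μm
  Mass loss = 8.227 μm × 7.14 g/cm³ = 58.74 g·m⁻²

D(4) = 58.7 g·m⁻²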